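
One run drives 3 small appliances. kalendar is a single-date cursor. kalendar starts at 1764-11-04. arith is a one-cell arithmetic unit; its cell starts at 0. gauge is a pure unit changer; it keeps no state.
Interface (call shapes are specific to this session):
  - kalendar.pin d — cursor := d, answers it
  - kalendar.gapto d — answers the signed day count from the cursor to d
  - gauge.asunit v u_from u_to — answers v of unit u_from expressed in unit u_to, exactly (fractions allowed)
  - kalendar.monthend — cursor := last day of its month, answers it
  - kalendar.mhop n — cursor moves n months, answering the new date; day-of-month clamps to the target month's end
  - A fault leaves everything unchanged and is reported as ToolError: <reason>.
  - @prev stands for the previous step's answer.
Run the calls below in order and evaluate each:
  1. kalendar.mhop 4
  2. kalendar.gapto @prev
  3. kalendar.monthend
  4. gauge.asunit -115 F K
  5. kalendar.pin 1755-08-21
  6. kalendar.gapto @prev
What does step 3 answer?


Answer: 1765-03-31

Derivation:
! 1. kalendar.mhop(n→4) -> 1765-03-04
! 2. kalendar.gapto(d→@prev) -> 0
! 3. kalendar.monthend() -> 1765-03-31
! 4. gauge.asunit(v→-115, u_from→F, u_to→K) -> 11489/60
! 5. kalendar.pin(d→1755-08-21) -> 1755-08-21
! 6. kalendar.gapto(d→@prev) -> 0


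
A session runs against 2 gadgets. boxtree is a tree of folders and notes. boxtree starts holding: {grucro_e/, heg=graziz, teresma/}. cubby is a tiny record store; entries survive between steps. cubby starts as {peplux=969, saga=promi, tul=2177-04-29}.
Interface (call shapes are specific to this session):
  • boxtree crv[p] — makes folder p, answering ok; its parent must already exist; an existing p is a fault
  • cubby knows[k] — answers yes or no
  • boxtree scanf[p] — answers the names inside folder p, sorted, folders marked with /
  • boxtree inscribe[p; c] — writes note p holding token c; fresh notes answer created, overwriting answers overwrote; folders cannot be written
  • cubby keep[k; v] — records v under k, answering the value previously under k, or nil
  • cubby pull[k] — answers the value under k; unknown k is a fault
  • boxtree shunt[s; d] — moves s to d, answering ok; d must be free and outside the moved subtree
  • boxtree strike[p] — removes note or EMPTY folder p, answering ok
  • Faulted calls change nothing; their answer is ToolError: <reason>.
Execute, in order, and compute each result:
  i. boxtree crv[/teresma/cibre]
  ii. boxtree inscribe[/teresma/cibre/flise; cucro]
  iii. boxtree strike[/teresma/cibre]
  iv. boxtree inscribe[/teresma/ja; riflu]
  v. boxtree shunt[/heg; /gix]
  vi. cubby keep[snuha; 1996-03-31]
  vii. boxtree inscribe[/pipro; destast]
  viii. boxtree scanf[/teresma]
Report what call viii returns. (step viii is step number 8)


>>> boxtree crv /teresma/cibre
:: ok
>>> boxtree inscribe /teresma/cibre/flise cucro
:: created
>>> boxtree strike /teresma/cibre
:: ToolError: not empty
>>> boxtree inscribe /teresma/ja riflu
:: created
>>> boxtree shunt /heg /gix
:: ok
>>> cubby keep snuha 1996-03-31
:: nil
>>> boxtree inscribe /pipro destast
:: created
>>> boxtree scanf /teresma
:: [cibre/, ja]

Answer: [cibre/, ja]


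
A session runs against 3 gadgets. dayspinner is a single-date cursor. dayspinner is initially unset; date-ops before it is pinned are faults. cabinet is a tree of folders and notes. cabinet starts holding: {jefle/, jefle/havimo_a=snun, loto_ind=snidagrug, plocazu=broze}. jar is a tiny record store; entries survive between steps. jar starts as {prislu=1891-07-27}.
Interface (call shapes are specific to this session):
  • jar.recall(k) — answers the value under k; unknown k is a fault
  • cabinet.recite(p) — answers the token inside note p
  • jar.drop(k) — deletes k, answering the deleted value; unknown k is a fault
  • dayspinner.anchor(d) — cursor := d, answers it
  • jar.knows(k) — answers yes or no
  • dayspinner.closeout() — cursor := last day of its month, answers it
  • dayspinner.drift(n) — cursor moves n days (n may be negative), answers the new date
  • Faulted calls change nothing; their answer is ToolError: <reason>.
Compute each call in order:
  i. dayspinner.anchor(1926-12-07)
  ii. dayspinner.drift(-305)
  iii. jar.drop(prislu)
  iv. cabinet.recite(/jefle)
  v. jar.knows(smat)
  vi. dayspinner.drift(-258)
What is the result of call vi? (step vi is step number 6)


% 1. anchor(d→1926-12-07) ~> 1926-12-07
% 2. drift(n→-305) ~> 1926-02-05
% 3. drop(k→prislu) ~> 1891-07-27
% 4. recite(p→/jefle) ~> ToolError: is a directory
% 5. knows(k→smat) ~> no
% 6. drift(n→-258) ~> 1925-05-23

Answer: 1925-05-23


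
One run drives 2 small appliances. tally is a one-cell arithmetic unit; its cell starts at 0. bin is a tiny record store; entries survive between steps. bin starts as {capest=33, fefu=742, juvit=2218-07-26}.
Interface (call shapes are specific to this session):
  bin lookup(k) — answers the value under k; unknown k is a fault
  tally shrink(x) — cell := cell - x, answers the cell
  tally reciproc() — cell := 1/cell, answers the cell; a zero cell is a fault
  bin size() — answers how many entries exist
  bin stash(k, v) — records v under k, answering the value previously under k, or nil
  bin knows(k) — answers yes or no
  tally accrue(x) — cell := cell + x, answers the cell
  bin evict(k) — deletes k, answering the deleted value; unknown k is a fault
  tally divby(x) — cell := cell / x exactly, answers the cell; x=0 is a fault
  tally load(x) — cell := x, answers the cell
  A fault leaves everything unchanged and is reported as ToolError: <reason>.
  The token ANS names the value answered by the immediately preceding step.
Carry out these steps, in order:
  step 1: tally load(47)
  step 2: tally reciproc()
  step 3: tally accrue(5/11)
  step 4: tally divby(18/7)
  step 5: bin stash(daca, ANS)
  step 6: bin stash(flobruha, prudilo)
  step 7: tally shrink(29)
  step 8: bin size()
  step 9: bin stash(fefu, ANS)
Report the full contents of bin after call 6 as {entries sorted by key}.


Calling tally load on x=47, which returns 47.
I use tally reciproc(), yielding 1/47.
I invoke tally accrue on x=5/11, giving 246/517.
Next I call tally divby on x=18/7, and observe 287/1551.
Then bin stash on k=daca, v=ANS, and observe nil.
Invoking bin stash on k=flobruha, v=prudilo, and get nil.
I run tally shrink on x=29, which returns -44692/1551.
Calling bin size, — result: 5.
I invoke bin stash on k=fefu, v=ANS, giving 742.

Answer: {capest=33, daca=287/1551, fefu=742, flobruha=prudilo, juvit=2218-07-26}


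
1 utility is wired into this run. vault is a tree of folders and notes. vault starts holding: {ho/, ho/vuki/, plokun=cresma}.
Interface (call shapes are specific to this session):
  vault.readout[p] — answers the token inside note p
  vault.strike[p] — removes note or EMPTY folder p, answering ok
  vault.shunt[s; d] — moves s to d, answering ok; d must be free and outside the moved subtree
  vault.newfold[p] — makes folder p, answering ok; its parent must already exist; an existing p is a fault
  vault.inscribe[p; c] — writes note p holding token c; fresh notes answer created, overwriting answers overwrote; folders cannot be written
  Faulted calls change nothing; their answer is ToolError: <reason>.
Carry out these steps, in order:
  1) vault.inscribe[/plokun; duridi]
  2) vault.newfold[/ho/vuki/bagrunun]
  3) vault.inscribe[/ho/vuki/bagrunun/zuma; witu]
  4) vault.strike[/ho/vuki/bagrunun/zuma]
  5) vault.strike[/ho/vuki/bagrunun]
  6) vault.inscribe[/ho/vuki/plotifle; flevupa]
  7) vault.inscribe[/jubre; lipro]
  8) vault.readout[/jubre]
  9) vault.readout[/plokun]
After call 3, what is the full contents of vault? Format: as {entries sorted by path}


>> vault.inscribe(p: /plokun, c: duridi)
<< overwrote
>> vault.newfold(p: /ho/vuki/bagrunun)
<< ok
>> vault.inscribe(p: /ho/vuki/bagrunun/zuma, c: witu)
<< created
>> vault.strike(p: /ho/vuki/bagrunun/zuma)
<< ok
>> vault.strike(p: /ho/vuki/bagrunun)
<< ok
>> vault.inscribe(p: /ho/vuki/plotifle, c: flevupa)
<< created
>> vault.inscribe(p: /jubre, c: lipro)
<< created
>> vault.readout(p: /jubre)
<< lipro
>> vault.readout(p: /plokun)
<< duridi

Answer: {ho/, ho/vuki/, ho/vuki/bagrunun/, ho/vuki/bagrunun/zuma=witu, plokun=duridi}


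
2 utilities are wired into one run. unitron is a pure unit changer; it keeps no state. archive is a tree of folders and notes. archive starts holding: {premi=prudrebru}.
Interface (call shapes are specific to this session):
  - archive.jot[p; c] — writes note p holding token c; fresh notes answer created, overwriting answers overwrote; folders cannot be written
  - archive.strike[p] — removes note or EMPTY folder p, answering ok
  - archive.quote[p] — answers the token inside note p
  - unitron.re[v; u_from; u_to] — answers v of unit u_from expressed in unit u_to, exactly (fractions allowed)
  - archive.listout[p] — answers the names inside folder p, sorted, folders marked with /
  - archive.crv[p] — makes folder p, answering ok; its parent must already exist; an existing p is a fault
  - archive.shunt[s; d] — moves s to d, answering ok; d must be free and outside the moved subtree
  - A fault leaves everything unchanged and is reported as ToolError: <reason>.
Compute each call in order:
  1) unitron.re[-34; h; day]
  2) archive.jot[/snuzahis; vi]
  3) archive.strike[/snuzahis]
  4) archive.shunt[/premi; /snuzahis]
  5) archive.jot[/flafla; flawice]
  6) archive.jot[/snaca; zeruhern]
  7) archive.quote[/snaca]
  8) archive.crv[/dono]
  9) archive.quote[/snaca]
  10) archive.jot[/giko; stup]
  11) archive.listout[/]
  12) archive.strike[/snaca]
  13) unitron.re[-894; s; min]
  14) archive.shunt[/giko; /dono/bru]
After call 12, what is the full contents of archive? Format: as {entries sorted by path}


Answer: {dono/, flafla=flawice, giko=stup, snuzahis=prudrebru}

Derivation:
>>> unitron.re v='-34' u_from='h' u_to='day'
[out] -17/12
>>> archive.jot p='/snuzahis' c='vi'
[out] created
>>> archive.strike p='/snuzahis'
[out] ok
>>> archive.shunt s='/premi' d='/snuzahis'
[out] ok
>>> archive.jot p='/flafla' c='flawice'
[out] created
>>> archive.jot p='/snaca' c='zeruhern'
[out] created
>>> archive.quote p='/snaca'
[out] zeruhern
>>> archive.crv p='/dono'
[out] ok
>>> archive.quote p='/snaca'
[out] zeruhern
>>> archive.jot p='/giko' c='stup'
[out] created
>>> archive.listout p='/'
[out] [dono/, flafla, giko, snaca, snuzahis]
>>> archive.strike p='/snaca'
[out] ok
>>> unitron.re v='-894' u_from='s' u_to='min'
[out] -149/10
>>> archive.shunt s='/giko' d='/dono/bru'
[out] ok


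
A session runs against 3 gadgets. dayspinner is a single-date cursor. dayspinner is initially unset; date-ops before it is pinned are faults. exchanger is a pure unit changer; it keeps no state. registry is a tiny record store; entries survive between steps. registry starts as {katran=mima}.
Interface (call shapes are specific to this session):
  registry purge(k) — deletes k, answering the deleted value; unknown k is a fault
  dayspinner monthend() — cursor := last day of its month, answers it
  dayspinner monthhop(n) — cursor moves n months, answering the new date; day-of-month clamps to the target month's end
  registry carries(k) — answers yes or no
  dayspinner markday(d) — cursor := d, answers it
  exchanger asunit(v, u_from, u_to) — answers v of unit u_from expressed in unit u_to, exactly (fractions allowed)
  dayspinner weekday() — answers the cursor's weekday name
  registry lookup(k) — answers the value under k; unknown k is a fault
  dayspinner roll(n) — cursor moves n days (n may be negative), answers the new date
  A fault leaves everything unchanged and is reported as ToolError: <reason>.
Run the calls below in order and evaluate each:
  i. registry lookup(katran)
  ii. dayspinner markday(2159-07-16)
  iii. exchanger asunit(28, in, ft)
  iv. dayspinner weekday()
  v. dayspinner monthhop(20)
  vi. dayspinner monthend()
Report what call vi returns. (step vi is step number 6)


Answer: 2161-03-31

Derivation:
;; registry lookup(k→katran) == mima
;; dayspinner markday(d→2159-07-16) == 2159-07-16
;; exchanger asunit(v→28, u_from→in, u_to→ft) == 7/3
;; dayspinner weekday() == Monday
;; dayspinner monthhop(n→20) == 2161-03-16
;; dayspinner monthend() == 2161-03-31


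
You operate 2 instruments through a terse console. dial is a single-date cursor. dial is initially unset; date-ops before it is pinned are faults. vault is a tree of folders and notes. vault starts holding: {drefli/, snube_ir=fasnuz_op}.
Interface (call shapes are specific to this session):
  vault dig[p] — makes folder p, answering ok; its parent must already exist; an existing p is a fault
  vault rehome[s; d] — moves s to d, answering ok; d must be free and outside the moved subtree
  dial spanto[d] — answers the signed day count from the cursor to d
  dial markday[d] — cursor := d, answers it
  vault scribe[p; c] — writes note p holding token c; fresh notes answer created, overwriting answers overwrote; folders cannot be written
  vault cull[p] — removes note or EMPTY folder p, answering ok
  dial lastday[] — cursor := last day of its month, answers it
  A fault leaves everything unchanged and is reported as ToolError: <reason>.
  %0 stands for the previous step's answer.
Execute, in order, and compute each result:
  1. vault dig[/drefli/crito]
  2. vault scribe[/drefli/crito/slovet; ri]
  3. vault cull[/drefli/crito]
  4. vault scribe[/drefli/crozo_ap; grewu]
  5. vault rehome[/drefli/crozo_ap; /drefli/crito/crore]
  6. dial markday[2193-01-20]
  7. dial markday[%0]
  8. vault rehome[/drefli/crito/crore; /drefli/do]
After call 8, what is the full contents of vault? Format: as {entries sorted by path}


Answer: {drefli/, drefli/crito/, drefli/crito/slovet=ri, drefli/do=grewu, snube_ir=fasnuz_op}

Derivation:
==> vault dig(p: /drefli/crito)
<== ok
==> vault scribe(p: /drefli/crito/slovet, c: ri)
<== created
==> vault cull(p: /drefli/crito)
<== ToolError: not empty
==> vault scribe(p: /drefli/crozo_ap, c: grewu)
<== created
==> vault rehome(s: /drefli/crozo_ap, d: /drefli/crito/crore)
<== ok
==> dial markday(d: 2193-01-20)
<== 2193-01-20
==> dial markday(d: %0)
<== 2193-01-20
==> vault rehome(s: /drefli/crito/crore, d: /drefli/do)
<== ok


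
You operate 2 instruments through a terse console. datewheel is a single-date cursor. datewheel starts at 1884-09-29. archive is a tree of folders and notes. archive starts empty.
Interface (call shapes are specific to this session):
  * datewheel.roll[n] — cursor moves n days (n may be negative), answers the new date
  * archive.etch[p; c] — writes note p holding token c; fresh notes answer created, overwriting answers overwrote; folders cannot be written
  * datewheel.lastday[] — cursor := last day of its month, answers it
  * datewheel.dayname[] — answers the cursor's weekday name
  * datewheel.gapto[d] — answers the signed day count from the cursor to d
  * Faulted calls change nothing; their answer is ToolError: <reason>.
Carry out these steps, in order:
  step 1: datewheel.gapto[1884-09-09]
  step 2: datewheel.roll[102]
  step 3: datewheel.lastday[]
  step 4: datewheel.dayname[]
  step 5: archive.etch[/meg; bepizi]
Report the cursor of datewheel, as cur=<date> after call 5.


Answer: cur=1885-01-31

Derivation:
Act: gapto[d→1884-09-09]
Obs: -20
Act: roll[n→102]
Obs: 1885-01-09
Act: lastday[]
Obs: 1885-01-31
Act: dayname[]
Obs: Saturday
Act: etch[p→/meg; c→bepizi]
Obs: created


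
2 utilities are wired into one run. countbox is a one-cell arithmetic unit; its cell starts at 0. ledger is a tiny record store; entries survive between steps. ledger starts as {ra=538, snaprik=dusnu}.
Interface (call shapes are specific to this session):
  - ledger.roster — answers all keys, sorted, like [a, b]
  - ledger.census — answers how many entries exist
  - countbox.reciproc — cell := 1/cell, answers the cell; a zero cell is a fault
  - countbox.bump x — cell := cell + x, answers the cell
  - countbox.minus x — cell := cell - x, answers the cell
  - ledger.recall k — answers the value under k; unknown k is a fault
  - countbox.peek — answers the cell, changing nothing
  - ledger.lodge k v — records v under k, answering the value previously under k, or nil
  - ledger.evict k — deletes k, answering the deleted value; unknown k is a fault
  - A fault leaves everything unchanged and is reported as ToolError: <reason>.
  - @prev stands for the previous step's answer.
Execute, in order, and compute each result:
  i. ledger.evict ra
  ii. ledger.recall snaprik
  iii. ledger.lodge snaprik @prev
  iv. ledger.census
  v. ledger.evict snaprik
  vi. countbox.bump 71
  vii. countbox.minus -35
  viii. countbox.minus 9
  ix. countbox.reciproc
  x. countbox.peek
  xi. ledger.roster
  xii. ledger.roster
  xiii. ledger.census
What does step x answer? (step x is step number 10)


Answer: 1/97

Derivation:
[in] ledger.evict k='ra'
:: 538
[in] ledger.recall k='snaprik'
:: dusnu
[in] ledger.lodge k='snaprik' v='@prev'
:: dusnu
[in] ledger.census
:: 1
[in] ledger.evict k='snaprik'
:: dusnu
[in] countbox.bump x='71'
:: 71
[in] countbox.minus x='-35'
:: 106
[in] countbox.minus x='9'
:: 97
[in] countbox.reciproc
:: 1/97
[in] countbox.peek
:: 1/97
[in] ledger.roster
:: []
[in] ledger.roster
:: []
[in] ledger.census
:: 0


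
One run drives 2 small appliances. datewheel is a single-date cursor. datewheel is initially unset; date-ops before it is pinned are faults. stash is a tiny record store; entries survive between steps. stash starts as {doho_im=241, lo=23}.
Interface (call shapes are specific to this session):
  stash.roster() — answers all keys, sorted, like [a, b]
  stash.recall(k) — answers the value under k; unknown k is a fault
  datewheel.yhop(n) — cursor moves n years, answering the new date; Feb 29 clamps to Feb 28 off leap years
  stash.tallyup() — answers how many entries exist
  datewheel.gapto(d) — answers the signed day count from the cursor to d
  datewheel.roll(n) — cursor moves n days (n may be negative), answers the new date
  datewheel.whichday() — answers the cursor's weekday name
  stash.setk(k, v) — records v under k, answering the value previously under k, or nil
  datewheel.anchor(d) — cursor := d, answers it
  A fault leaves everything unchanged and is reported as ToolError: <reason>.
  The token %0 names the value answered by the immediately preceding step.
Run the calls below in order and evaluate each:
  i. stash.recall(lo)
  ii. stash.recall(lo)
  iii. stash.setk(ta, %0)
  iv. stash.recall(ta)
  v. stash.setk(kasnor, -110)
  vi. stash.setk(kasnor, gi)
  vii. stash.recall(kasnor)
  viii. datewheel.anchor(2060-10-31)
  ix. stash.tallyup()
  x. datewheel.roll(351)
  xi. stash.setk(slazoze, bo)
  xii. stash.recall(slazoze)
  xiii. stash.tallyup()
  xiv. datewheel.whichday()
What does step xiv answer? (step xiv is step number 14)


;; 1. stash.recall(k='lo') -> 23
;; 2. stash.recall(k='lo') -> 23
;; 3. stash.setk(k='ta', v='%0') -> nil
;; 4. stash.recall(k='ta') -> 23
;; 5. stash.setk(k='kasnor', v='-110') -> nil
;; 6. stash.setk(k='kasnor', v='gi') -> -110
;; 7. stash.recall(k='kasnor') -> gi
;; 8. datewheel.anchor(d='2060-10-31') -> 2060-10-31
;; 9. stash.tallyup() -> 4
;; 10. datewheel.roll(n='351') -> 2061-10-17
;; 11. stash.setk(k='slazoze', v='bo') -> nil
;; 12. stash.recall(k='slazoze') -> bo
;; 13. stash.tallyup() -> 5
;; 14. datewheel.whichday() -> Monday

Answer: Monday


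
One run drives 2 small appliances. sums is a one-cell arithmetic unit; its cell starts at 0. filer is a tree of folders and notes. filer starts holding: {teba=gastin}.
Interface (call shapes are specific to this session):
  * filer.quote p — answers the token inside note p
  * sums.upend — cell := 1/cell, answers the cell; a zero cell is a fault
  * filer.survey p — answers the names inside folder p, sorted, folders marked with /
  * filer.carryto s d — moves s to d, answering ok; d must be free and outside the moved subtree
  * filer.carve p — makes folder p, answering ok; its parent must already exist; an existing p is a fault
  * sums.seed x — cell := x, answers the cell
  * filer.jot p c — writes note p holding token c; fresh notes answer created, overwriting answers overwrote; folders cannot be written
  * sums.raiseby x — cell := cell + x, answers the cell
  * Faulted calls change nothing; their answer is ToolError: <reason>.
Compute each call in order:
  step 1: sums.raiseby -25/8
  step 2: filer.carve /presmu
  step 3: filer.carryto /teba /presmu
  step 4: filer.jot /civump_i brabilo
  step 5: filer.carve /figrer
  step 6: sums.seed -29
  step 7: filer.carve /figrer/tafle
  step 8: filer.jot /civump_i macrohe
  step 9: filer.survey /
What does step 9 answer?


Answer: [civump_i, figrer/, presmu/, teba]

Derivation:
;; 1. raiseby(-25/8) ~> -25/8
;; 2. carve(/presmu) ~> ok
;; 3. carryto(/teba, /presmu) ~> ToolError: exists
;; 4. jot(/civump_i, brabilo) ~> created
;; 5. carve(/figrer) ~> ok
;; 6. seed(-29) ~> -29
;; 7. carve(/figrer/tafle) ~> ok
;; 8. jot(/civump_i, macrohe) ~> overwrote
;; 9. survey(/) ~> [civump_i, figrer/, presmu/, teba]


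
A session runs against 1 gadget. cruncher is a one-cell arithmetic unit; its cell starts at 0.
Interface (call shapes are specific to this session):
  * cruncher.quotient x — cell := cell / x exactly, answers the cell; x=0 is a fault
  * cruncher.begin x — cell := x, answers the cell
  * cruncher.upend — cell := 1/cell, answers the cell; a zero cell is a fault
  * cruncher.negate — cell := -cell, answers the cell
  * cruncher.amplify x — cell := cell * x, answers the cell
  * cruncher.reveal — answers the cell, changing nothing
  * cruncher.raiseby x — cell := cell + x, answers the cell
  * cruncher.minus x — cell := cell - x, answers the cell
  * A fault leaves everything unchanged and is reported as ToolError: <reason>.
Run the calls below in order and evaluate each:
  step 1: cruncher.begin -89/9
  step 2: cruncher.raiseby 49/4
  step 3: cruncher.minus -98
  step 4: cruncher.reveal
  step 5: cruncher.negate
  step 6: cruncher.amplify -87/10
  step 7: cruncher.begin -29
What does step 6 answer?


Answer: 104777/120

Derivation:
Invoking cruncher.begin using x='-89/9', yielding -89/9.
Invoking cruncher.raiseby using x='49/4', and get 85/36.
Now I run cruncher.minus using x='-98', — result: 3613/36.
I use cruncher.reveal, and see 3613/36.
Then cruncher.negate(), giving -3613/36.
I run cruncher.amplify using x='-87/10', and observe 104777/120.
I use cruncher.begin using x='-29', which returns -29.


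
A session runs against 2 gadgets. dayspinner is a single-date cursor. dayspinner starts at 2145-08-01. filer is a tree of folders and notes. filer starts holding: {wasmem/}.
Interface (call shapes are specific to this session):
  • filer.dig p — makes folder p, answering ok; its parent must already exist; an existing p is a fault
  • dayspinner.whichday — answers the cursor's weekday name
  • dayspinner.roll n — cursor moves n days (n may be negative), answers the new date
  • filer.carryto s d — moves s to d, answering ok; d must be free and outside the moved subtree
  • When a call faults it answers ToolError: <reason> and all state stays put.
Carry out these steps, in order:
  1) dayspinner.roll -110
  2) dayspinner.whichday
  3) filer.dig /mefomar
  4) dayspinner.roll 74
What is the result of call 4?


Answer: 2145-06-26

Derivation:
% roll(-110) -> 2145-04-13
% whichday() -> Tuesday
% dig(/mefomar) -> ok
% roll(74) -> 2145-06-26


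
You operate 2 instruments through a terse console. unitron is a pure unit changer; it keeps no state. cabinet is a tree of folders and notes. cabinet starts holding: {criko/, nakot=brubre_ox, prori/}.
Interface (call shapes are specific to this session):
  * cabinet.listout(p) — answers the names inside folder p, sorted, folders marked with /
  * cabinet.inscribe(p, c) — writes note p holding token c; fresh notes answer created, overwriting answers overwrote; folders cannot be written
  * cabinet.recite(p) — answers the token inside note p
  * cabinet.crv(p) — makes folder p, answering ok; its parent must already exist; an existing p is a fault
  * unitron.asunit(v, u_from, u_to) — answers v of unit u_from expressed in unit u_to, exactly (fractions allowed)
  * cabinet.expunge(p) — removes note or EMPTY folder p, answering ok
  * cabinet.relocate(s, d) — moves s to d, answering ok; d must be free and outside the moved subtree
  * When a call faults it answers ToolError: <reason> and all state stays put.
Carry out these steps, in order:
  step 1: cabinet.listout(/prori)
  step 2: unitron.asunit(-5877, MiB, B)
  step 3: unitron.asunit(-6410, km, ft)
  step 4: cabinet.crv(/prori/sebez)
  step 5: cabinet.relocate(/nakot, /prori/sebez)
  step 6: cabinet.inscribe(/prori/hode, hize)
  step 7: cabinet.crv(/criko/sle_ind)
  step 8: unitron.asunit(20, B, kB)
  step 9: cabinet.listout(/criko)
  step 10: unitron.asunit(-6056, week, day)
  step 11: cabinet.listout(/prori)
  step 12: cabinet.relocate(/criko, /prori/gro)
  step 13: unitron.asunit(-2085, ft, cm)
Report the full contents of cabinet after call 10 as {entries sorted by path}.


Answer: {criko/, criko/sle_ind/, nakot=brubre_ox, prori/, prori/hode=hize, prori/sebez/}

Derivation:
==> listout(p: /prori)
<== []
==> asunit(v: -5877, u_from: MiB, u_to: B)
<== -6162481152
==> asunit(v: -6410, u_from: km, u_to: ft)
<== -8012500000/381
==> crv(p: /prori/sebez)
<== ok
==> relocate(s: /nakot, d: /prori/sebez)
<== ToolError: exists
==> inscribe(p: /prori/hode, c: hize)
<== created
==> crv(p: /criko/sle_ind)
<== ok
==> asunit(v: 20, u_from: B, u_to: kB)
<== 1/50
==> listout(p: /criko)
<== [sle_ind/]
==> asunit(v: -6056, u_from: week, u_to: day)
<== -42392
==> listout(p: /prori)
<== [hode, sebez/]
==> relocate(s: /criko, d: /prori/gro)
<== ok
==> asunit(v: -2085, u_from: ft, u_to: cm)
<== -317754/5


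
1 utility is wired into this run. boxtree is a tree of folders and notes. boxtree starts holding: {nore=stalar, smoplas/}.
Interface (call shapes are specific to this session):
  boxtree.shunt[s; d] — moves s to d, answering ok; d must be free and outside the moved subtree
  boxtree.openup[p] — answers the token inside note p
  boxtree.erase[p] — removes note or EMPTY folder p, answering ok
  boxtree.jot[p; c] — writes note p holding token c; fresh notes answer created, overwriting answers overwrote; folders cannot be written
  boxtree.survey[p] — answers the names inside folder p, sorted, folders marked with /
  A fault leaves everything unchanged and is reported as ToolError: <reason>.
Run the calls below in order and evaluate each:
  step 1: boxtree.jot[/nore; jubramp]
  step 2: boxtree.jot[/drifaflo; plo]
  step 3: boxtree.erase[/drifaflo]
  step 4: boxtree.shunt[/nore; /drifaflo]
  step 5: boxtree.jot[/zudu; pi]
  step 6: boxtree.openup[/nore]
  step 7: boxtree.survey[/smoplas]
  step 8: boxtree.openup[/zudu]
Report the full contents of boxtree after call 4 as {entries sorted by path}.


Answer: {drifaflo=jubramp, smoplas/}

Derivation:
→ boxtree.jot(p→/nore, c→jubramp)
← overwrote
→ boxtree.jot(p→/drifaflo, c→plo)
← created
→ boxtree.erase(p→/drifaflo)
← ok
→ boxtree.shunt(s→/nore, d→/drifaflo)
← ok
→ boxtree.jot(p→/zudu, c→pi)
← created
→ boxtree.openup(p→/nore)
← ToolError: not found
→ boxtree.survey(p→/smoplas)
← []
→ boxtree.openup(p→/zudu)
← pi


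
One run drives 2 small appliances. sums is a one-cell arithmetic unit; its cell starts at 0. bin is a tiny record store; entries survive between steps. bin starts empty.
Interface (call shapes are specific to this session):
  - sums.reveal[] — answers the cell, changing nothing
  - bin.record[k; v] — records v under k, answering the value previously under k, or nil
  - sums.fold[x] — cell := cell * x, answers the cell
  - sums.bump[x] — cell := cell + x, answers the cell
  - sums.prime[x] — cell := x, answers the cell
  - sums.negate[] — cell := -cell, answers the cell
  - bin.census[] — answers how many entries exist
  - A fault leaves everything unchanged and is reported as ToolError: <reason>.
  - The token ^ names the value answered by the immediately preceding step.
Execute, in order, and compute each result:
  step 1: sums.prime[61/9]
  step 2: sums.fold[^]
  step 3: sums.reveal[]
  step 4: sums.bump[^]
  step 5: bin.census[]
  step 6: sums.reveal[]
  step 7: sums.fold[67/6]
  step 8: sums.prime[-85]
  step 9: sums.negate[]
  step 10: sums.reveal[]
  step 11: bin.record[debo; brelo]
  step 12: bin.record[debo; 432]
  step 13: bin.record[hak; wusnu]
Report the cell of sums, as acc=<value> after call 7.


Answer: acc=249307/243

Derivation:
Do: sums.prime[x→61/9]
See: 61/9
Do: sums.fold[x→^]
See: 3721/81
Do: sums.reveal[]
See: 3721/81
Do: sums.bump[x→^]
See: 7442/81
Do: bin.census[]
See: 0
Do: sums.reveal[]
See: 7442/81
Do: sums.fold[x→67/6]
See: 249307/243
Do: sums.prime[x→-85]
See: -85
Do: sums.negate[]
See: 85
Do: sums.reveal[]
See: 85
Do: bin.record[k→debo; v→brelo]
See: nil
Do: bin.record[k→debo; v→432]
See: brelo
Do: bin.record[k→hak; v→wusnu]
See: nil


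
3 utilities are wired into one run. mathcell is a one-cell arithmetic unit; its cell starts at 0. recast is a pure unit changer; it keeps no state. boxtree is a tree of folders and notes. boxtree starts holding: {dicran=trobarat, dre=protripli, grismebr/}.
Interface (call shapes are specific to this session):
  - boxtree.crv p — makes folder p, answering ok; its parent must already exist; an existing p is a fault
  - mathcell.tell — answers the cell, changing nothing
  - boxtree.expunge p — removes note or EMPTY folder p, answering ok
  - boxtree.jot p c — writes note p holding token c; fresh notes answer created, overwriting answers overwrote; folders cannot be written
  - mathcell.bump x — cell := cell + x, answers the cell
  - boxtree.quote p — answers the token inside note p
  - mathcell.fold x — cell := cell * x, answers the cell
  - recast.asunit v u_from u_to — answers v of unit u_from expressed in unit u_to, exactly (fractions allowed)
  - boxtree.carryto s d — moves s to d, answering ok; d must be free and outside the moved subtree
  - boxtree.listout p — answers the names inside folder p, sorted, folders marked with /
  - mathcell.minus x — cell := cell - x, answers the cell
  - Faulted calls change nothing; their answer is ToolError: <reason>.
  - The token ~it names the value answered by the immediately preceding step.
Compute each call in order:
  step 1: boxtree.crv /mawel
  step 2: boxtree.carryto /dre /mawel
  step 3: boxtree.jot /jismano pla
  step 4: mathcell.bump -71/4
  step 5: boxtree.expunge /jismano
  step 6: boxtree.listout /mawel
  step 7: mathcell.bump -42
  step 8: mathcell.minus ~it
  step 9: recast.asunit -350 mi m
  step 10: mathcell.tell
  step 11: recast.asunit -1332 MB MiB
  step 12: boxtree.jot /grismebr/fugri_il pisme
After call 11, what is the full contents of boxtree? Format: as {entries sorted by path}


Answer: {dicran=trobarat, dre=protripli, grismebr/, mawel/}

Derivation:
> boxtree.crv p=/mawel
:: ok
> boxtree.carryto s=/dre d=/mawel
:: ToolError: exists
> boxtree.jot p=/jismano c=pla
:: created
> mathcell.bump x=-71/4
:: -71/4
> boxtree.expunge p=/jismano
:: ok
> boxtree.listout p=/mawel
:: []
> mathcell.bump x=-42
:: -239/4
> mathcell.minus x=~it
:: 0
> recast.asunit v=-350 u_from=mi u_to=m
:: -2816352/5
> mathcell.tell
:: 0
> recast.asunit v=-1332 u_from=MB u_to=MiB
:: -5203125/4096
> boxtree.jot p=/grismebr/fugri_il c=pisme
:: created


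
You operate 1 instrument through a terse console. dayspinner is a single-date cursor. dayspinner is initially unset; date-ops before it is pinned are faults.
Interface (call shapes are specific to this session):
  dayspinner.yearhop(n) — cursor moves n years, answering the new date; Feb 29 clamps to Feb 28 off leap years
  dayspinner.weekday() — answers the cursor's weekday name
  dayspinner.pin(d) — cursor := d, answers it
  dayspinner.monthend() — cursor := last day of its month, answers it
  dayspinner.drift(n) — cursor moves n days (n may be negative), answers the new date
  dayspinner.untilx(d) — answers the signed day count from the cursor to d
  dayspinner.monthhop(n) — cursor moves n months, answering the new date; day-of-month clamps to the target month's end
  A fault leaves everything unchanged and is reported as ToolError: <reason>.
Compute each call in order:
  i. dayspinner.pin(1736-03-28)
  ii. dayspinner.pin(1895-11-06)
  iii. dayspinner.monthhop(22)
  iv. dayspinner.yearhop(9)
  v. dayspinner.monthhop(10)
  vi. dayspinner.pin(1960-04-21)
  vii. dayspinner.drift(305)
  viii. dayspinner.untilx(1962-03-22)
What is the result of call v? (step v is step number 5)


;; pin(d='1736-03-28') -> 1736-03-28
;; pin(d='1895-11-06') -> 1895-11-06
;; monthhop(n='22') -> 1897-09-06
;; yearhop(n='9') -> 1906-09-06
;; monthhop(n='10') -> 1907-07-06
;; pin(d='1960-04-21') -> 1960-04-21
;; drift(n='305') -> 1961-02-20
;; untilx(d='1962-03-22') -> 395

Answer: 1907-07-06


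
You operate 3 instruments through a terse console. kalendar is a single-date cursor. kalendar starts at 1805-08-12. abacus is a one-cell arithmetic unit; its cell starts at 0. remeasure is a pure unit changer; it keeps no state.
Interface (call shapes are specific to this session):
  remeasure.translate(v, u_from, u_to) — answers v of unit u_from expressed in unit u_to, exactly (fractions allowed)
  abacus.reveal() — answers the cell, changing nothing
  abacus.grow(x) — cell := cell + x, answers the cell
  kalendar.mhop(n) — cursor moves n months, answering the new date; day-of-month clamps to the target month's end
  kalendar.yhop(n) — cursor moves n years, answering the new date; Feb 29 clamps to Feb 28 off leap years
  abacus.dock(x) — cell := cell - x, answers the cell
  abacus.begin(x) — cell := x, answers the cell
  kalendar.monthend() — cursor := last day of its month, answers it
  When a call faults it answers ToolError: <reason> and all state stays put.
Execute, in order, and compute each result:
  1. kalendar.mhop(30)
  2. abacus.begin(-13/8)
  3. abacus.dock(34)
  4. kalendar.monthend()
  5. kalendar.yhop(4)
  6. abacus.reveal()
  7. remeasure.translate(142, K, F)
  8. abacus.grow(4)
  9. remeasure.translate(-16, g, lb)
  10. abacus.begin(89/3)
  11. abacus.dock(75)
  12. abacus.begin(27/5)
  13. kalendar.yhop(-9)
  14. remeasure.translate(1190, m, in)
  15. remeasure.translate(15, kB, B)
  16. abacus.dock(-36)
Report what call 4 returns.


Answer: 1808-02-29

Derivation:
~$ kalendar.mhop 30
[out] 1808-02-12
~$ abacus.begin -13/8
[out] -13/8
~$ abacus.dock 34
[out] -285/8
~$ kalendar.monthend
[out] 1808-02-29
~$ kalendar.yhop 4
[out] 1812-02-29
~$ abacus.reveal
[out] -285/8
~$ remeasure.translate 142 K F
[out] -20407/100
~$ abacus.grow 4
[out] -253/8
~$ remeasure.translate -16 g lb
[out] -1600000/45359237
~$ abacus.begin 89/3
[out] 89/3
~$ abacus.dock 75
[out] -136/3
~$ abacus.begin 27/5
[out] 27/5
~$ kalendar.yhop -9
[out] 1803-02-28
~$ remeasure.translate 1190 m in
[out] 5950000/127
~$ remeasure.translate 15 kB B
[out] 15000
~$ abacus.dock -36
[out] 207/5


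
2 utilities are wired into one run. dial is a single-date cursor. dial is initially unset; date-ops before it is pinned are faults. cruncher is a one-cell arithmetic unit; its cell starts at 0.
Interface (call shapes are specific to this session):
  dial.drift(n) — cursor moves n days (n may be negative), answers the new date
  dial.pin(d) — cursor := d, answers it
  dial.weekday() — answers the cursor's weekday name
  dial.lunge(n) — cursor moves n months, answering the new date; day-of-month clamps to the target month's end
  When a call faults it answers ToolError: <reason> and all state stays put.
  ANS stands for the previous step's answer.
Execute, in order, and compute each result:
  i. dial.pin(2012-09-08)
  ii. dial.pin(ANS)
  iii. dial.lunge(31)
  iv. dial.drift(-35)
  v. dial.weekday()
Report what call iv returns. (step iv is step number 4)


Answer: 2015-03-04

Derivation:
[in] dial.pin d: 2012-09-08
:: 2012-09-08
[in] dial.pin d: ANS
:: 2012-09-08
[in] dial.lunge n: 31
:: 2015-04-08
[in] dial.drift n: -35
:: 2015-03-04
[in] dial.weekday
:: Wednesday


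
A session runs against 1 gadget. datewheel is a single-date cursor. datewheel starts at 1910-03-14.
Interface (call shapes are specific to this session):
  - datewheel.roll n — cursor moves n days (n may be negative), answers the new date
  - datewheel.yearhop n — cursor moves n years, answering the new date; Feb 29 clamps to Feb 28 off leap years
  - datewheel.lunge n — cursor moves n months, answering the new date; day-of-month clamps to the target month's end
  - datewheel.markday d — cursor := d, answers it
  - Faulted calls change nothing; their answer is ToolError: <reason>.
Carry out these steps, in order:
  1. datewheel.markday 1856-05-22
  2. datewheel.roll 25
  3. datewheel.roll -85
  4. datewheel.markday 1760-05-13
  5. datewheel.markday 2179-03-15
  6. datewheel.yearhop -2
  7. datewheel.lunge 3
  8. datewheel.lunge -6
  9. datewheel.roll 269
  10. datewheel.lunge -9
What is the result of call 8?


~$ markday d: 1856-05-22
:: 1856-05-22
~$ roll n: 25
:: 1856-06-16
~$ roll n: -85
:: 1856-03-23
~$ markday d: 1760-05-13
:: 1760-05-13
~$ markday d: 2179-03-15
:: 2179-03-15
~$ yearhop n: -2
:: 2177-03-15
~$ lunge n: 3
:: 2177-06-15
~$ lunge n: -6
:: 2176-12-15
~$ roll n: 269
:: 2177-09-10
~$ lunge n: -9
:: 2176-12-10

Answer: 2176-12-15


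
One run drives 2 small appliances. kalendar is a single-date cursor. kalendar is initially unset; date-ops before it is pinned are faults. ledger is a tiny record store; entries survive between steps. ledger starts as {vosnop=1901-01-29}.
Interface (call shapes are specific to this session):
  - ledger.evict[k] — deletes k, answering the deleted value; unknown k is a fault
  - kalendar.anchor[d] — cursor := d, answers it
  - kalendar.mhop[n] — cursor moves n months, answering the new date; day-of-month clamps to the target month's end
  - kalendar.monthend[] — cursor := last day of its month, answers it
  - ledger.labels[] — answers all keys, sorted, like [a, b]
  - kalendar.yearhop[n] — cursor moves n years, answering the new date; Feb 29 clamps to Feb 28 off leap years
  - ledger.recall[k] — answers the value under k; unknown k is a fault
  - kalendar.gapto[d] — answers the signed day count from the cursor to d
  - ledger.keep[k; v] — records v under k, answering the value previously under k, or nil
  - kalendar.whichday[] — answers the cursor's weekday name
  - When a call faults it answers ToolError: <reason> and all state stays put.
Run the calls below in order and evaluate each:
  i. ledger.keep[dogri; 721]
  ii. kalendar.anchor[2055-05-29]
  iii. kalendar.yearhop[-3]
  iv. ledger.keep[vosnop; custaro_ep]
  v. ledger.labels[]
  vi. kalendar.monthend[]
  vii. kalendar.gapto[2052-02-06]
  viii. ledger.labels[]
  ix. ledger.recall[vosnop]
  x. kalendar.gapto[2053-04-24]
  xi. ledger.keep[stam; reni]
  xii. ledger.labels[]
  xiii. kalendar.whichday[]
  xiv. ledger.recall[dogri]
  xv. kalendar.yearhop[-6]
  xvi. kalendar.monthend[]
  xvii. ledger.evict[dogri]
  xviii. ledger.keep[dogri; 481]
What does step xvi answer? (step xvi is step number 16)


CALL ledger.keep[k='dogri'; v='721']
RET  nil
CALL kalendar.anchor[d='2055-05-29']
RET  2055-05-29
CALL kalendar.yearhop[n='-3']
RET  2052-05-29
CALL ledger.keep[k='vosnop'; v='custaro_ep']
RET  1901-01-29
CALL ledger.labels[]
RET  [dogri, vosnop]
CALL kalendar.monthend[]
RET  2052-05-31
CALL kalendar.gapto[d='2052-02-06']
RET  -115
CALL ledger.labels[]
RET  [dogri, vosnop]
CALL ledger.recall[k='vosnop']
RET  custaro_ep
CALL kalendar.gapto[d='2053-04-24']
RET  328
CALL ledger.keep[k='stam'; v='reni']
RET  nil
CALL ledger.labels[]
RET  [dogri, stam, vosnop]
CALL kalendar.whichday[]
RET  Friday
CALL ledger.recall[k='dogri']
RET  721
CALL kalendar.yearhop[n='-6']
RET  2046-05-31
CALL kalendar.monthend[]
RET  2046-05-31
CALL ledger.evict[k='dogri']
RET  721
CALL ledger.keep[k='dogri'; v='481']
RET  nil

Answer: 2046-05-31


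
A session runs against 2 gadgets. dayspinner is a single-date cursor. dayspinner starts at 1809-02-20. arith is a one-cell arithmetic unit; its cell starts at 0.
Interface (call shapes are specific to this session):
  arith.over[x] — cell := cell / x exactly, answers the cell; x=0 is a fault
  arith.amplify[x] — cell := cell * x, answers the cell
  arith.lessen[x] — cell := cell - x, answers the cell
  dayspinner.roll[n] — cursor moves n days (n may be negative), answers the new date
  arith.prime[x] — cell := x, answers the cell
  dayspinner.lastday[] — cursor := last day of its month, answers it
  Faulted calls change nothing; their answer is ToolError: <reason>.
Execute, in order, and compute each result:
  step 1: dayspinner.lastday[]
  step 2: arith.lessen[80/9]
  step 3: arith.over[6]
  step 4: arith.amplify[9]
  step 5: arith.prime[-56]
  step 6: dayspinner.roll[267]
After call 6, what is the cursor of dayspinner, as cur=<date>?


CALL dayspinner.lastday[]
RET  1809-02-28
CALL arith.lessen[x: 80/9]
RET  -80/9
CALL arith.over[x: 6]
RET  -40/27
CALL arith.amplify[x: 9]
RET  -40/3
CALL arith.prime[x: -56]
RET  -56
CALL dayspinner.roll[n: 267]
RET  1809-11-22

Answer: cur=1809-11-22
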